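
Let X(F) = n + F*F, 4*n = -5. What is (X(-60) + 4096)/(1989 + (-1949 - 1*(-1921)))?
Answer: 30779/7844 ≈ 3.9239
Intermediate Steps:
n = -5/4 (n = (¼)*(-5) = -5/4 ≈ -1.2500)
X(F) = -5/4 + F² (X(F) = -5/4 + F*F = -5/4 + F²)
(X(-60) + 4096)/(1989 + (-1949 - 1*(-1921))) = ((-5/4 + (-60)²) + 4096)/(1989 + (-1949 - 1*(-1921))) = ((-5/4 + 3600) + 4096)/(1989 + (-1949 + 1921)) = (14395/4 + 4096)/(1989 - 28) = (30779/4)/1961 = (30779/4)*(1/1961) = 30779/7844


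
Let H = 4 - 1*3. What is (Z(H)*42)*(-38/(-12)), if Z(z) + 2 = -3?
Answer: -665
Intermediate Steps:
H = 1 (H = 4 - 3 = 1)
Z(z) = -5 (Z(z) = -2 - 3 = -5)
(Z(H)*42)*(-38/(-12)) = (-5*42)*(-38/(-12)) = -(-7980)*(-1)/12 = -210*19/6 = -665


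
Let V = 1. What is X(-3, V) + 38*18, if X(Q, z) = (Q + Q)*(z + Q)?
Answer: 696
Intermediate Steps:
X(Q, z) = 2*Q*(Q + z) (X(Q, z) = (2*Q)*(Q + z) = 2*Q*(Q + z))
X(-3, V) + 38*18 = 2*(-3)*(-3 + 1) + 38*18 = 2*(-3)*(-2) + 684 = 12 + 684 = 696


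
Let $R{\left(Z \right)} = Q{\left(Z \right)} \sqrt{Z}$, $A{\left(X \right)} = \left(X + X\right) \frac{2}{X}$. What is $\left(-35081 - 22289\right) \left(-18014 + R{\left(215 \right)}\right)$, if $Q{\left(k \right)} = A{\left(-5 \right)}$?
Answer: $1033463180 - 229480 \sqrt{215} \approx 1.0301 \cdot 10^{9}$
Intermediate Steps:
$A{\left(X \right)} = 4$ ($A{\left(X \right)} = 2 X \frac{2}{X} = 4$)
$Q{\left(k \right)} = 4$
$R{\left(Z \right)} = 4 \sqrt{Z}$
$\left(-35081 - 22289\right) \left(-18014 + R{\left(215 \right)}\right) = \left(-35081 - 22289\right) \left(-18014 + 4 \sqrt{215}\right) = - 57370 \left(-18014 + 4 \sqrt{215}\right) = 1033463180 - 229480 \sqrt{215}$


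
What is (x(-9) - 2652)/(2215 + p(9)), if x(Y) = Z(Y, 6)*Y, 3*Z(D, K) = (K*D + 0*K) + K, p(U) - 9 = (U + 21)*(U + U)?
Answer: -627/691 ≈ -0.90738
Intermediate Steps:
p(U) = 9 + 2*U*(21 + U) (p(U) = 9 + (U + 21)*(U + U) = 9 + (21 + U)*(2*U) = 9 + 2*U*(21 + U))
Z(D, K) = K/3 + D*K/3 (Z(D, K) = ((K*D + 0*K) + K)/3 = ((D*K + 0) + K)/3 = (D*K + K)/3 = (K + D*K)/3 = K/3 + D*K/3)
x(Y) = Y*(2 + 2*Y) (x(Y) = ((⅓)*6*(1 + Y))*Y = (2 + 2*Y)*Y = Y*(2 + 2*Y))
(x(-9) - 2652)/(2215 + p(9)) = (2*(-9)*(1 - 9) - 2652)/(2215 + (9 + 2*9² + 42*9)) = (2*(-9)*(-8) - 2652)/(2215 + (9 + 2*81 + 378)) = (144 - 2652)/(2215 + (9 + 162 + 378)) = -2508/(2215 + 549) = -2508/2764 = -2508*1/2764 = -627/691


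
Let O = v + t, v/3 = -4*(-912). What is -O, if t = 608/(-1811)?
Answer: -19818976/1811 ≈ -10944.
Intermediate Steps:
v = 10944 (v = 3*(-4*(-912)) = 3*3648 = 10944)
t = -608/1811 (t = 608*(-1/1811) = -608/1811 ≈ -0.33573)
O = 19818976/1811 (O = 10944 - 608/1811 = 19818976/1811 ≈ 10944.)
-O = -1*19818976/1811 = -19818976/1811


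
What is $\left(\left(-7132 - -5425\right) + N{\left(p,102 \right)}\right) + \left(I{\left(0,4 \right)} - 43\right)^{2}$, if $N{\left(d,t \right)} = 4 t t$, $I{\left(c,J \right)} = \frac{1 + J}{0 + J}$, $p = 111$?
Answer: $\frac{666433}{16} \approx 41652.0$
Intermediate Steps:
$I{\left(c,J \right)} = \frac{1 + J}{J}$
$N{\left(d,t \right)} = 4 t^{2}$
$\left(\left(-7132 - -5425\right) + N{\left(p,102 \right)}\right) + \left(I{\left(0,4 \right)} - 43\right)^{2} = \left(\left(-7132 - -5425\right) + 4 \cdot 102^{2}\right) + \left(\frac{1 + 4}{4} - 43\right)^{2} = \left(\left(-7132 + 5425\right) + 4 \cdot 10404\right) + \left(\frac{1}{4} \cdot 5 - 43\right)^{2} = \left(-1707 + 41616\right) + \left(\frac{5}{4} - 43\right)^{2} = 39909 + \left(- \frac{167}{4}\right)^{2} = 39909 + \frac{27889}{16} = \frac{666433}{16}$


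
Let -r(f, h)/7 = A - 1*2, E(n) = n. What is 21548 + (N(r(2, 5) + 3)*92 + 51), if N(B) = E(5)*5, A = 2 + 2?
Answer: 23899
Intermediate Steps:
A = 4
r(f, h) = -14 (r(f, h) = -7*(4 - 1*2) = -7*(4 - 2) = -7*2 = -14)
N(B) = 25 (N(B) = 5*5 = 25)
21548 + (N(r(2, 5) + 3)*92 + 51) = 21548 + (25*92 + 51) = 21548 + (2300 + 51) = 21548 + 2351 = 23899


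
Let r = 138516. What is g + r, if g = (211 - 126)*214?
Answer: 156706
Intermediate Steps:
g = 18190 (g = 85*214 = 18190)
g + r = 18190 + 138516 = 156706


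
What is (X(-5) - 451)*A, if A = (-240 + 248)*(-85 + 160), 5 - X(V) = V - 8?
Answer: -259800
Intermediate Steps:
X(V) = 13 - V (X(V) = 5 - (V - 8) = 5 - (-8 + V) = 5 + (8 - V) = 13 - V)
A = 600 (A = 8*75 = 600)
(X(-5) - 451)*A = ((13 - 1*(-5)) - 451)*600 = ((13 + 5) - 451)*600 = (18 - 451)*600 = -433*600 = -259800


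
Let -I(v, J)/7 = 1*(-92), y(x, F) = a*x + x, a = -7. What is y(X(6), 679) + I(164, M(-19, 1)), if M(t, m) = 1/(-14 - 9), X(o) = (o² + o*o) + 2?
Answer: 200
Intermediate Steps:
X(o) = 2 + 2*o² (X(o) = (o² + o²) + 2 = 2*o² + 2 = 2 + 2*o²)
M(t, m) = -1/23 (M(t, m) = 1/(-23) = -1/23)
y(x, F) = -6*x (y(x, F) = -7*x + x = -6*x)
I(v, J) = 644 (I(v, J) = -7*(-92) = 644)
y(X(6), 679) + I(164, M(-19, 1)) = -6*(2 + 2*6²) + 644 = -6*(2 + 2*36) + 644 = -6*(2 + 72) + 644 = -6*74 + 644 = -444 + 644 = 200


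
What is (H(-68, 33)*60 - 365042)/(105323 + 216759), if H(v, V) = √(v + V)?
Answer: -182521/161041 + 30*I*√35/161041 ≈ -1.1334 + 0.0011021*I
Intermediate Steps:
H(v, V) = √(V + v)
(H(-68, 33)*60 - 365042)/(105323 + 216759) = (√(33 - 68)*60 - 365042)/(105323 + 216759) = (√(-35)*60 - 365042)/322082 = ((I*√35)*60 - 365042)*(1/322082) = (60*I*√35 - 365042)*(1/322082) = (-365042 + 60*I*√35)*(1/322082) = -182521/161041 + 30*I*√35/161041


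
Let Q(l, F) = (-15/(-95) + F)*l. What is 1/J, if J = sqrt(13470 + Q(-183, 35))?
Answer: sqrt(282226)/44562 ≈ 0.011922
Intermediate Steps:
Q(l, F) = l*(3/19 + F) (Q(l, F) = (-15*(-1/95) + F)*l = (3/19 + F)*l = l*(3/19 + F))
J = 3*sqrt(282226)/19 (J = sqrt(13470 + (1/19)*(-183)*(3 + 19*35)) = sqrt(13470 + (1/19)*(-183)*(3 + 665)) = sqrt(13470 + (1/19)*(-183)*668) = sqrt(13470 - 122244/19) = sqrt(133686/19) = 3*sqrt(282226)/19 ≈ 83.881)
1/J = 1/(3*sqrt(282226)/19) = sqrt(282226)/44562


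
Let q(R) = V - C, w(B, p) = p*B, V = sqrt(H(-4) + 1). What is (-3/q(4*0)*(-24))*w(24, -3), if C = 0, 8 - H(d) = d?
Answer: -5184*sqrt(13)/13 ≈ -1437.8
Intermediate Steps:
H(d) = 8 - d
V = sqrt(13) (V = sqrt((8 - 1*(-4)) + 1) = sqrt((8 + 4) + 1) = sqrt(12 + 1) = sqrt(13) ≈ 3.6056)
w(B, p) = B*p
q(R) = sqrt(13) (q(R) = sqrt(13) - 1*0 = sqrt(13) + 0 = sqrt(13))
(-3/q(4*0)*(-24))*w(24, -3) = (-3*sqrt(13)/13*(-24))*(24*(-3)) = (-3*sqrt(13)/13*(-24))*(-72) = (72*sqrt(13)/13)*(-72) = -5184*sqrt(13)/13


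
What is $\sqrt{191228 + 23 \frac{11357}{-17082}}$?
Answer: $\frac{\sqrt{6199428830530}}{5694} \approx 437.28$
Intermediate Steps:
$\sqrt{191228 + 23 \frac{11357}{-17082}} = \sqrt{191228 + 23 \cdot 11357 \left(- \frac{1}{17082}\right)} = \sqrt{191228 + 23 \left(- \frac{11357}{17082}\right)} = \sqrt{191228 - \frac{261211}{17082}} = \sqrt{\frac{3266295485}{17082}} = \frac{\sqrt{6199428830530}}{5694}$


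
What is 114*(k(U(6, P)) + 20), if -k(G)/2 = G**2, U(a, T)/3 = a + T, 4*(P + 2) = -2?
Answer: -22857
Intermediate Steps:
P = -5/2 (P = -2 + (1/4)*(-2) = -2 - 1/2 = -5/2 ≈ -2.5000)
U(a, T) = 3*T + 3*a (U(a, T) = 3*(a + T) = 3*(T + a) = 3*T + 3*a)
k(G) = -2*G**2
114*(k(U(6, P)) + 20) = 114*(-2*(3*(-5/2) + 3*6)**2 + 20) = 114*(-2*(-15/2 + 18)**2 + 20) = 114*(-2*(21/2)**2 + 20) = 114*(-2*441/4 + 20) = 114*(-441/2 + 20) = 114*(-401/2) = -22857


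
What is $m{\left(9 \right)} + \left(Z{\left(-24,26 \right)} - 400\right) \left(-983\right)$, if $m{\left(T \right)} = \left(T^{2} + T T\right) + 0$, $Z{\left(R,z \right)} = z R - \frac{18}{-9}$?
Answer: $1004788$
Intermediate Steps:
$Z{\left(R,z \right)} = 2 + R z$ ($Z{\left(R,z \right)} = R z - -2 = R z + 2 = 2 + R z$)
$m{\left(T \right)} = 2 T^{2}$ ($m{\left(T \right)} = \left(T^{2} + T^{2}\right) + 0 = 2 T^{2} + 0 = 2 T^{2}$)
$m{\left(9 \right)} + \left(Z{\left(-24,26 \right)} - 400\right) \left(-983\right) = 2 \cdot 9^{2} + \left(\left(2 - 624\right) - 400\right) \left(-983\right) = 2 \cdot 81 + \left(\left(2 - 624\right) - 400\right) \left(-983\right) = 162 + \left(-622 - 400\right) \left(-983\right) = 162 - -1004626 = 162 + 1004626 = 1004788$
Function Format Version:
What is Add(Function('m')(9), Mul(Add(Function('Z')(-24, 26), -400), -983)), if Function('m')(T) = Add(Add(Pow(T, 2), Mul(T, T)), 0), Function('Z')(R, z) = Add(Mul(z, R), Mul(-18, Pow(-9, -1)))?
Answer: 1004788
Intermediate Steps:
Function('Z')(R, z) = Add(2, Mul(R, z)) (Function('Z')(R, z) = Add(Mul(R, z), Mul(-18, Rational(-1, 9))) = Add(Mul(R, z), 2) = Add(2, Mul(R, z)))
Function('m')(T) = Mul(2, Pow(T, 2)) (Function('m')(T) = Add(Add(Pow(T, 2), Pow(T, 2)), 0) = Add(Mul(2, Pow(T, 2)), 0) = Mul(2, Pow(T, 2)))
Add(Function('m')(9), Mul(Add(Function('Z')(-24, 26), -400), -983)) = Add(Mul(2, Pow(9, 2)), Mul(Add(Add(2, Mul(-24, 26)), -400), -983)) = Add(Mul(2, 81), Mul(Add(Add(2, -624), -400), -983)) = Add(162, Mul(Add(-622, -400), -983)) = Add(162, Mul(-1022, -983)) = Add(162, 1004626) = 1004788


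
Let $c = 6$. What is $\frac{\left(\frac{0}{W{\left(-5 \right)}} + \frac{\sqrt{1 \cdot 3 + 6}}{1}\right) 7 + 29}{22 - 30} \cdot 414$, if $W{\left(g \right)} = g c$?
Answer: $- \frac{5175}{2} \approx -2587.5$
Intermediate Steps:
$W{\left(g \right)} = 6 g$ ($W{\left(g \right)} = g 6 = 6 g$)
$\frac{\left(\frac{0}{W{\left(-5 \right)}} + \frac{\sqrt{1 \cdot 3 + 6}}{1}\right) 7 + 29}{22 - 30} \cdot 414 = \frac{\left(\frac{0}{6 \left(-5\right)} + \frac{\sqrt{1 \cdot 3 + 6}}{1}\right) 7 + 29}{22 - 30} \cdot 414 = \frac{\left(\frac{0}{-30} + \sqrt{3 + 6} \cdot 1\right) 7 + 29}{-8} \cdot 414 = \left(\left(0 \left(- \frac{1}{30}\right) + \sqrt{9} \cdot 1\right) 7 + 29\right) \left(- \frac{1}{8}\right) 414 = \left(\left(0 + 3 \cdot 1\right) 7 + 29\right) \left(- \frac{1}{8}\right) 414 = \left(\left(0 + 3\right) 7 + 29\right) \left(- \frac{1}{8}\right) 414 = \left(3 \cdot 7 + 29\right) \left(- \frac{1}{8}\right) 414 = \left(21 + 29\right) \left(- \frac{1}{8}\right) 414 = 50 \left(- \frac{1}{8}\right) 414 = \left(- \frac{25}{4}\right) 414 = - \frac{5175}{2}$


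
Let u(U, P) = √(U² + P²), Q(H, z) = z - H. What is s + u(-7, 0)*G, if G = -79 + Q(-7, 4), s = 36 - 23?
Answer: -463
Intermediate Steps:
s = 13
G = -68 (G = -79 + (4 - 1*(-7)) = -79 + (4 + 7) = -79 + 11 = -68)
u(U, P) = √(P² + U²)
s + u(-7, 0)*G = 13 + √(0² + (-7)²)*(-68) = 13 + √(0 + 49)*(-68) = 13 + √49*(-68) = 13 + 7*(-68) = 13 - 476 = -463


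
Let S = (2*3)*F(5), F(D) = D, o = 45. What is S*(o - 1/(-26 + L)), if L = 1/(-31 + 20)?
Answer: 387780/287 ≈ 1351.2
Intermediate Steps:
L = -1/11 (L = 1/(-11) = -1/11 ≈ -0.090909)
S = 30 (S = (2*3)*5 = 6*5 = 30)
S*(o - 1/(-26 + L)) = 30*(45 - 1/(-26 - 1/11)) = 30*(45 - 1/(-287/11)) = 30*(45 - 1*(-11/287)) = 30*(45 + 11/287) = 30*(12926/287) = 387780/287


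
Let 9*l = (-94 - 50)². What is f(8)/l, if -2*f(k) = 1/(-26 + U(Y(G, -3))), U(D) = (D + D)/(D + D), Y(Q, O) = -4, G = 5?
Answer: 1/115200 ≈ 8.6806e-6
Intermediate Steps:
U(D) = 1 (U(D) = (2*D)/((2*D)) = (2*D)*(1/(2*D)) = 1)
f(k) = 1/50 (f(k) = -1/(2*(-26 + 1)) = -½/(-25) = -½*(-1/25) = 1/50)
l = 2304 (l = (-94 - 50)²/9 = (⅑)*(-144)² = (⅑)*20736 = 2304)
f(8)/l = (1/50)/2304 = (1/50)*(1/2304) = 1/115200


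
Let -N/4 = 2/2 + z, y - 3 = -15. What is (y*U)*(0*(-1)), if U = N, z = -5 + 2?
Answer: 0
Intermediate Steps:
y = -12 (y = 3 - 15 = -12)
z = -3
N = 8 (N = -4*(2/2 - 3) = -4*(2*(1/2) - 3) = -4*(1 - 3) = -4*(-2) = 8)
U = 8
(y*U)*(0*(-1)) = (-12*8)*(0*(-1)) = -96*0 = 0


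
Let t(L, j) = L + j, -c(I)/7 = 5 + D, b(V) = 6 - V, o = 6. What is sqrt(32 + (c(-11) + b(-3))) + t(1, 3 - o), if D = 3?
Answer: -2 + I*sqrt(15) ≈ -2.0 + 3.873*I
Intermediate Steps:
c(I) = -56 (c(I) = -7*(5 + 3) = -7*8 = -56)
sqrt(32 + (c(-11) + b(-3))) + t(1, 3 - o) = sqrt(32 + (-56 + (6 - 1*(-3)))) + (1 + (3 - 1*6)) = sqrt(32 + (-56 + (6 + 3))) + (1 + (3 - 6)) = sqrt(32 + (-56 + 9)) + (1 - 3) = sqrt(32 - 47) - 2 = sqrt(-15) - 2 = I*sqrt(15) - 2 = -2 + I*sqrt(15)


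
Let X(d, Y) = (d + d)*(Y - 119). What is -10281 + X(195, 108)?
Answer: -14571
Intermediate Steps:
X(d, Y) = 2*d*(-119 + Y) (X(d, Y) = (2*d)*(-119 + Y) = 2*d*(-119 + Y))
-10281 + X(195, 108) = -10281 + 2*195*(-119 + 108) = -10281 + 2*195*(-11) = -10281 - 4290 = -14571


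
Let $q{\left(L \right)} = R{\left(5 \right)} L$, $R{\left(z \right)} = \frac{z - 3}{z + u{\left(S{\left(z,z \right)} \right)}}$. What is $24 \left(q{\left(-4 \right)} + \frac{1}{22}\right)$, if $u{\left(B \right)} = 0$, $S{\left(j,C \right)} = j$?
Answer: $- \frac{2052}{55} \approx -37.309$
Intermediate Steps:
$R{\left(z \right)} = \frac{-3 + z}{z}$ ($R{\left(z \right)} = \frac{z - 3}{z + 0} = \frac{-3 + z}{z}$)
$q{\left(L \right)} = \frac{2 L}{5}$ ($q{\left(L \right)} = \frac{-3 + 5}{5} L = \frac{1}{5} \cdot 2 L = \frac{2 L}{5}$)
$24 \left(q{\left(-4 \right)} + \frac{1}{22}\right) = 24 \left(\frac{2}{5} \left(-4\right) + \frac{1}{22}\right) = 24 \left(- \frac{8}{5} + \frac{1}{22}\right) = 24 \left(- \frac{171}{110}\right) = - \frac{2052}{55}$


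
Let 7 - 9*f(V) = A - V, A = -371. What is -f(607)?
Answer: -985/9 ≈ -109.44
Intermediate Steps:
f(V) = 42 + V/9 (f(V) = 7/9 - (-371 - V)/9 = 7/9 + (371/9 + V/9) = 42 + V/9)
-f(607) = -(42 + (1/9)*607) = -(42 + 607/9) = -1*985/9 = -985/9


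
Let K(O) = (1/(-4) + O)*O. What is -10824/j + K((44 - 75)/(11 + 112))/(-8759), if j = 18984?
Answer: -12582260849/22067219916 ≈ -0.57018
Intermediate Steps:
K(O) = O*(-¼ + O) (K(O) = (-¼ + O)*O = O*(-¼ + O))
-10824/j + K((44 - 75)/(11 + 112))/(-8759) = -10824/18984 + (((44 - 75)/(11 + 112))*(-¼ + (44 - 75)/(11 + 112)))/(-8759) = -10824*1/18984 + ((-31/123)*(-¼ - 31/123))*(-1/8759) = -451/791 + ((-31*1/123)*(-¼ - 31*1/123))*(-1/8759) = -451/791 - 31*(-¼ - 31/123)/123*(-1/8759) = -451/791 - 31/123*(-247/492)*(-1/8759) = -451/791 + (7657/60516)*(-1/8759) = -451/791 - 403/27897876 = -12582260849/22067219916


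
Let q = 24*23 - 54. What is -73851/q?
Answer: -24617/166 ≈ -148.30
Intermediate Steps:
q = 498 (q = 552 - 54 = 498)
-73851/q = -73851/498 = -73851*1/498 = -24617/166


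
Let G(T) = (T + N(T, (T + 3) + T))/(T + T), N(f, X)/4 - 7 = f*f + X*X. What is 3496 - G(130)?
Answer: 282263/130 ≈ 2171.3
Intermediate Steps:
N(f, X) = 28 + 4*X² + 4*f² (N(f, X) = 28 + 4*(f*f + X*X) = 28 + 4*(f² + X²) = 28 + 4*(X² + f²) = 28 + (4*X² + 4*f²) = 28 + 4*X² + 4*f²)
G(T) = (28 + T + 4*T² + 4*(3 + 2*T)²)/(2*T) (G(T) = (T + (28 + 4*((T + 3) + T)² + 4*T²))/(T + T) = (T + (28 + 4*((3 + T) + T)² + 4*T²))/((2*T)) = (T + (28 + 4*(3 + 2*T)² + 4*T²))*(1/(2*T)) = (T + (28 + 4*T² + 4*(3 + 2*T)²))*(1/(2*T)) = (28 + T + 4*T² + 4*(3 + 2*T)²)*(1/(2*T)) = (28 + T + 4*T² + 4*(3 + 2*T)²)/(2*T))
3496 - G(130) = 3496 - (49/2 + 10*130 + 32/130) = 3496 - (49/2 + 1300 + 32*(1/130)) = 3496 - (49/2 + 1300 + 16/65) = 3496 - 1*172217/130 = 3496 - 172217/130 = 282263/130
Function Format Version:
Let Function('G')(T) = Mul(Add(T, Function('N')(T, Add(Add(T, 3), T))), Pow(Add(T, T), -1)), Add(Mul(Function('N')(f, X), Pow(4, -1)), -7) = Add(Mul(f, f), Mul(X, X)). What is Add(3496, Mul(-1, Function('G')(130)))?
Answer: Rational(282263, 130) ≈ 2171.3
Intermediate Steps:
Function('N')(f, X) = Add(28, Mul(4, Pow(X, 2)), Mul(4, Pow(f, 2))) (Function('N')(f, X) = Add(28, Mul(4, Add(Mul(f, f), Mul(X, X)))) = Add(28, Mul(4, Add(Pow(f, 2), Pow(X, 2)))) = Add(28, Mul(4, Add(Pow(X, 2), Pow(f, 2)))) = Add(28, Add(Mul(4, Pow(X, 2)), Mul(4, Pow(f, 2)))) = Add(28, Mul(4, Pow(X, 2)), Mul(4, Pow(f, 2))))
Function('G')(T) = Mul(Rational(1, 2), Pow(T, -1), Add(28, T, Mul(4, Pow(T, 2)), Mul(4, Pow(Add(3, Mul(2, T)), 2)))) (Function('G')(T) = Mul(Add(T, Add(28, Mul(4, Pow(Add(Add(T, 3), T), 2)), Mul(4, Pow(T, 2)))), Pow(Add(T, T), -1)) = Mul(Add(T, Add(28, Mul(4, Pow(Add(Add(3, T), T), 2)), Mul(4, Pow(T, 2)))), Pow(Mul(2, T), -1)) = Mul(Add(T, Add(28, Mul(4, Pow(Add(3, Mul(2, T)), 2)), Mul(4, Pow(T, 2)))), Mul(Rational(1, 2), Pow(T, -1))) = Mul(Add(T, Add(28, Mul(4, Pow(T, 2)), Mul(4, Pow(Add(3, Mul(2, T)), 2)))), Mul(Rational(1, 2), Pow(T, -1))) = Mul(Add(28, T, Mul(4, Pow(T, 2)), Mul(4, Pow(Add(3, Mul(2, T)), 2))), Mul(Rational(1, 2), Pow(T, -1))) = Mul(Rational(1, 2), Pow(T, -1), Add(28, T, Mul(4, Pow(T, 2)), Mul(4, Pow(Add(3, Mul(2, T)), 2)))))
Add(3496, Mul(-1, Function('G')(130))) = Add(3496, Mul(-1, Add(Rational(49, 2), Mul(10, 130), Mul(32, Pow(130, -1))))) = Add(3496, Mul(-1, Add(Rational(49, 2), 1300, Mul(32, Rational(1, 130))))) = Add(3496, Mul(-1, Add(Rational(49, 2), 1300, Rational(16, 65)))) = Add(3496, Mul(-1, Rational(172217, 130))) = Add(3496, Rational(-172217, 130)) = Rational(282263, 130)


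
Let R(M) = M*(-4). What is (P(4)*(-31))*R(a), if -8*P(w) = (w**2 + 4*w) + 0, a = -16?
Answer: 7936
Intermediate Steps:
R(M) = -4*M
P(w) = -w/2 - w**2/8 (P(w) = -((w**2 + 4*w) + 0)/8 = -(w**2 + 4*w)/8 = -w/2 - w**2/8)
(P(4)*(-31))*R(a) = (-1/8*4*(4 + 4)*(-31))*(-4*(-16)) = (-1/8*4*8*(-31))*64 = -4*(-31)*64 = 124*64 = 7936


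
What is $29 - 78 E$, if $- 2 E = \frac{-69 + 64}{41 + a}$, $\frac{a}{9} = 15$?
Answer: $\frac{4909}{176} \approx 27.892$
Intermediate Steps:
$a = 135$ ($a = 9 \cdot 15 = 135$)
$E = \frac{5}{352}$ ($E = - \frac{\left(-69 + 64\right) \frac{1}{41 + 135}}{2} = - \frac{\left(-5\right) \frac{1}{176}}{2} = \left(- \frac{1}{2}\right) \left(- \frac{5}{176}\right) = \frac{5}{352} \approx 0.014205$)
$29 - 78 E = 29 - \frac{195}{176} = \frac{4909}{176}$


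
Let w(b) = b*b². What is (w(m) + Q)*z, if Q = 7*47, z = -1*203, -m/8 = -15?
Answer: -350850787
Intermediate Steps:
m = 120 (m = -8*(-15) = 120)
w(b) = b³
z = -203
Q = 329
(w(m) + Q)*z = (120³ + 329)*(-203) = (1728000 + 329)*(-203) = 1728329*(-203) = -350850787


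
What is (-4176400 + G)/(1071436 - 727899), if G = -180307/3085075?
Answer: -12884507410307/1059837410275 ≈ -12.157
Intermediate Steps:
G = -180307/3085075 (G = -180307*1/3085075 = -180307/3085075 ≈ -0.058445)
(-4176400 + G)/(1071436 - 727899) = (-4176400 - 180307/3085075)/(1071436 - 727899) = -12884507410307/3085075/343537 = -12884507410307/3085075*1/343537 = -12884507410307/1059837410275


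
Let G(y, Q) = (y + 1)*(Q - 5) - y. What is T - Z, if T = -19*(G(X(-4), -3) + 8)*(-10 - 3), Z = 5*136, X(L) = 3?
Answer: -7349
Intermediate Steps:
Z = 680
G(y, Q) = -y + (1 + y)*(-5 + Q) (G(y, Q) = (1 + y)*(-5 + Q) - y = -y + (1 + y)*(-5 + Q))
T = -6669 (T = -19*((-5 - 3 - 6*3 - 3*3) + 8)*(-10 - 3) = -19*((-5 - 3 - 18 - 9) + 8)*(-13) = -19*(-35 + 8)*(-13) = -(-513)*(-13) = -19*351 = -6669)
T - Z = -6669 - 1*680 = -6669 - 680 = -7349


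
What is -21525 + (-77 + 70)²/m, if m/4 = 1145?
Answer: -98584451/4580 ≈ -21525.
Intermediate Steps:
m = 4580 (m = 4*1145 = 4580)
-21525 + (-77 + 70)²/m = -21525 + (-77 + 70)²/4580 = -21525 + (-7)²*(1/4580) = -21525 + 49*(1/4580) = -21525 + 49/4580 = -98584451/4580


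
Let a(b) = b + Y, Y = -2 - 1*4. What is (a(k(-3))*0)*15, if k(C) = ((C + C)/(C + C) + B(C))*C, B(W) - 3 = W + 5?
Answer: 0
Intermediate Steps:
Y = -6 (Y = -2 - 4 = -6)
B(W) = 8 + W (B(W) = 3 + (W + 5) = 3 + (5 + W) = 8 + W)
k(C) = C*(9 + C) (k(C) = ((C + C)/(C + C) + (8 + C))*C = ((2*C)/((2*C)) + (8 + C))*C = ((2*C)*(1/(2*C)) + (8 + C))*C = (1 + (8 + C))*C = (9 + C)*C = C*(9 + C))
a(b) = -6 + b (a(b) = b - 6 = -6 + b)
(a(k(-3))*0)*15 = ((-6 - 3*(9 - 3))*0)*15 = ((-6 - 3*6)*0)*15 = ((-6 - 18)*0)*15 = -24*0*15 = 0*15 = 0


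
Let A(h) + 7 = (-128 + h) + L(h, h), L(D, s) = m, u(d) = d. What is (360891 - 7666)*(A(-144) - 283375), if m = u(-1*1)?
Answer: -100194037375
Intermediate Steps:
m = -1 (m = -1*1 = -1)
L(D, s) = -1
A(h) = -136 + h (A(h) = -7 + ((-128 + h) - 1) = -7 + (-129 + h) = -136 + h)
(360891 - 7666)*(A(-144) - 283375) = (360891 - 7666)*((-136 - 144) - 283375) = 353225*(-280 - 283375) = 353225*(-283655) = -100194037375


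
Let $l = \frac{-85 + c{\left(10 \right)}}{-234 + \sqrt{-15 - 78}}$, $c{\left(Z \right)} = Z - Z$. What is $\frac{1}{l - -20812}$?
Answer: $\frac{1141537278}{23758087787641} - \frac{85 i \sqrt{93}}{23758087787641} \approx 4.8048 \cdot 10^{-5} - 3.4502 \cdot 10^{-11} i$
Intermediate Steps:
$c{\left(Z \right)} = 0$
$l = - \frac{85}{-234 + i \sqrt{93}}$ ($l = \frac{-85 + 0}{-234 + \sqrt{-15 - 78}} = - \frac{85}{-234 + \sqrt{-93}} = - \frac{85}{-234 + i \sqrt{93}} \approx 0.36263 + 0.014945 i$)
$\frac{1}{l - -20812} = \frac{1}{\left(\frac{6630}{18283} + \frac{85 i \sqrt{93}}{54849}\right) - -20812} = \frac{1}{\left(\frac{6630}{18283} + \frac{85 i \sqrt{93}}{54849}\right) + 20812} = \frac{1}{\frac{380512426}{18283} + \frac{85 i \sqrt{93}}{54849}}$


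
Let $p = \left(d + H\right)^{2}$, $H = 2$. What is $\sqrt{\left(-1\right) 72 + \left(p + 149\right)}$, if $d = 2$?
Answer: $\sqrt{93} \approx 9.6436$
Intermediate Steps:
$p = 16$ ($p = \left(2 + 2\right)^{2} = 4^{2} = 16$)
$\sqrt{\left(-1\right) 72 + \left(p + 149\right)} = \sqrt{\left(-1\right) 72 + \left(16 + 149\right)} = \sqrt{-72 + 165} = \sqrt{93}$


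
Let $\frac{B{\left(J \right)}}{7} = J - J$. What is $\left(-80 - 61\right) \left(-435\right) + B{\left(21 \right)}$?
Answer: $61335$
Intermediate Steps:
$B{\left(J \right)} = 0$ ($B{\left(J \right)} = 7 \left(J - J\right) = 7 \cdot 0 = 0$)
$\left(-80 - 61\right) \left(-435\right) + B{\left(21 \right)} = \left(-80 - 61\right) \left(-435\right) + 0 = \left(-141\right) \left(-435\right) + 0 = 61335 + 0 = 61335$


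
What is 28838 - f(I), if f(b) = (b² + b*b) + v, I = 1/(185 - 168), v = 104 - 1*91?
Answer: 8330423/289 ≈ 28825.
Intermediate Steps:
v = 13 (v = 104 - 91 = 13)
I = 1/17 ≈ 0.058824
f(b) = 13 + 2*b² (f(b) = (b² + b*b) + 13 = (b² + b²) + 13 = 2*b² + 13 = 13 + 2*b²)
28838 - f(I) = 28838 - (13 + 2*(1/17)²) = 28838 - (13 + 2*(1/289)) = 28838 - (13 + 2/289) = 28838 - 1*3759/289 = 28838 - 3759/289 = 8330423/289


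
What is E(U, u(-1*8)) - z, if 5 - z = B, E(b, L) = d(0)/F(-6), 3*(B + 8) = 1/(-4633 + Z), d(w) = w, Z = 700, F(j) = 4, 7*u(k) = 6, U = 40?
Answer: -153388/11799 ≈ -13.000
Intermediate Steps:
u(k) = 6/7 (u(k) = (⅐)*6 = 6/7)
B = -94393/11799 (B = -8 + 1/(3*(-4633 + 700)) = -8 + (⅓)/(-3933) = -8 + (⅓)*(-1/3933) = -8 - 1/11799 = -94393/11799 ≈ -8.0001)
E(b, L) = 0 (E(b, L) = 0/4 = 0*(¼) = 0)
z = 153388/11799 (z = 5 - 1*(-94393/11799) = 5 + 94393/11799 = 153388/11799 ≈ 13.000)
E(U, u(-1*8)) - z = 0 - 1*153388/11799 = 0 - 153388/11799 = -153388/11799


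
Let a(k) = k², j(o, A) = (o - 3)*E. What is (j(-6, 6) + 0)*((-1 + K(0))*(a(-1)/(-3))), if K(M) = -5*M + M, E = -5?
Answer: 15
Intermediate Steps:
K(M) = -4*M
j(o, A) = 15 - 5*o (j(o, A) = (o - 3)*(-5) = (-3 + o)*(-5) = 15 - 5*o)
(j(-6, 6) + 0)*((-1 + K(0))*(a(-1)/(-3))) = ((15 - 5*(-6)) + 0)*((-1 - 4*0)*((-1)²/(-3))) = ((15 + 30) + 0)*((-1 + 0)*(1*(-⅓))) = (45 + 0)*(-1*(-⅓)) = 45*(⅓) = 15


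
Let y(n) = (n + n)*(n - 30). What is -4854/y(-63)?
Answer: -809/1953 ≈ -0.41423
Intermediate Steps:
y(n) = 2*n*(-30 + n) (y(n) = (2*n)*(-30 + n) = 2*n*(-30 + n))
-4854/y(-63) = -4854*(-1/(126*(-30 - 63))) = -4854/(2*(-63)*(-93)) = -4854/11718 = -4854*1/11718 = -809/1953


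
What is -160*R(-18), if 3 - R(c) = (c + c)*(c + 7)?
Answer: 62880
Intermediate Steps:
R(c) = 3 - 2*c*(7 + c) (R(c) = 3 - (c + c)*(c + 7) = 3 - 2*c*(7 + c))
-160*R(-18) = -160*(3 - 14*(-18) - 2*(-18)²) = -160*(3 + 252 - 2*324) = -160*(3 + 252 - 648) = -160*(-393) = 62880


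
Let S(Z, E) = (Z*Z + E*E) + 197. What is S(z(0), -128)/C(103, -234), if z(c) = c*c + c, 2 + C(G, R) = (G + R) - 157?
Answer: -16581/290 ≈ -57.176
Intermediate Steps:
C(G, R) = -159 + G + R (C(G, R) = -2 + ((G + R) - 157) = -2 + (-157 + G + R) = -159 + G + R)
z(c) = c + c**2 (z(c) = c**2 + c = c + c**2)
S(Z, E) = 197 + E**2 + Z**2 (S(Z, E) = (Z**2 + E**2) + 197 = (E**2 + Z**2) + 197 = 197 + E**2 + Z**2)
S(z(0), -128)/C(103, -234) = (197 + (-128)**2 + (0*(1 + 0))**2)/(-159 + 103 - 234) = (197 + 16384 + (0*1)**2)/(-290) = (197 + 16384 + 0**2)*(-1/290) = (197 + 16384 + 0)*(-1/290) = 16581*(-1/290) = -16581/290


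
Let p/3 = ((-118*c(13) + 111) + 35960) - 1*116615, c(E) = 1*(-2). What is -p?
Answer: 240924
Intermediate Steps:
c(E) = -2
p = -240924 (p = 3*(((-118*(-2) + 111) + 35960) - 1*116615) = 3*(((236 + 111) + 35960) - 116615) = 3*((347 + 35960) - 116615) = 3*(36307 - 116615) = 3*(-80308) = -240924)
-p = -1*(-240924) = 240924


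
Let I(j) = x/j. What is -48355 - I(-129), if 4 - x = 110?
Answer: -6237901/129 ≈ -48356.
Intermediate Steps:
x = -106 (x = 4 - 1*110 = 4 - 110 = -106)
I(j) = -106/j
-48355 - I(-129) = -48355 - (-106)/(-129) = -48355 - (-106)*(-1)/129 = -48355 - 1*106/129 = -48355 - 106/129 = -6237901/129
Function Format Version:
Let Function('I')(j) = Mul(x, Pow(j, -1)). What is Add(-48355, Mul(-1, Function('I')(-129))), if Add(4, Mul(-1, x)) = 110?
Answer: Rational(-6237901, 129) ≈ -48356.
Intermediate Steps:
x = -106 (x = Add(4, Mul(-1, 110)) = Add(4, -110) = -106)
Function('I')(j) = Mul(-106, Pow(j, -1))
Add(-48355, Mul(-1, Function('I')(-129))) = Add(-48355, Mul(-1, Mul(-106, Pow(-129, -1)))) = Add(-48355, Mul(-1, Mul(-106, Rational(-1, 129)))) = Add(-48355, Mul(-1, Rational(106, 129))) = Add(-48355, Rational(-106, 129)) = Rational(-6237901, 129)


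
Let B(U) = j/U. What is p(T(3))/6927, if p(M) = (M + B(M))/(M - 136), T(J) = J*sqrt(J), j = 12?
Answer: -13/42644921 - 1768*sqrt(3)/383804289 ≈ -8.2836e-6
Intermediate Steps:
B(U) = 12/U
T(J) = J**(3/2)
p(M) = (M + 12/M)/(-136 + M) (p(M) = (M + 12/M)/(M - 136) = (M + 12/M)/(-136 + M))
p(T(3))/6927 = ((12 + (3**(3/2))**2)/((3**(3/2))*(-136 + 3**(3/2))))/6927 = ((12 + (3*sqrt(3))**2)/(((3*sqrt(3)))*(-136 + 3*sqrt(3))))*(1/6927) = ((sqrt(3)/9)*(12 + 27)/(-136 + 3*sqrt(3)))*(1/6927) = ((sqrt(3)/9)*39/(-136 + 3*sqrt(3)))*(1/6927) = (13*sqrt(3)/(3*(-136 + 3*sqrt(3))))*(1/6927) = 13*sqrt(3)/(20781*(-136 + 3*sqrt(3)))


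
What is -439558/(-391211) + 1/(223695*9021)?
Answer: 887007207144221/789445252642545 ≈ 1.1236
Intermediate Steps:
-439558/(-391211) + 1/(223695*9021) = -439558*(-1/391211) + (1/223695)*(1/9021) = 439558/391211 + 1/2017952595 = 887007207144221/789445252642545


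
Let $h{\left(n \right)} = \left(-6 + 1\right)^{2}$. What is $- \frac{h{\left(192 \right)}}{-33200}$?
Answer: $\frac{1}{1328} \approx 0.00075301$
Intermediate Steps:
$h{\left(n \right)} = 25$ ($h{\left(n \right)} = \left(-5\right)^{2} = 25$)
$- \frac{h{\left(192 \right)}}{-33200} = - \frac{25}{-33200} = - \frac{25 \left(-1\right)}{33200} = \left(-1\right) \left(- \frac{1}{1328}\right) = \frac{1}{1328}$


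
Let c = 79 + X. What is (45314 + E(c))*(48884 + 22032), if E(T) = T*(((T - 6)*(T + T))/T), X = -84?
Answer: 3221288384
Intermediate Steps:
c = -5 (c = 79 - 84 = -5)
E(T) = T*(-12 + 2*T) (E(T) = T*(((-6 + T)*(2*T))/T) = T*((2*T*(-6 + T))/T) = T*(-12 + 2*T))
(45314 + E(c))*(48884 + 22032) = (45314 + 2*(-5)*(-6 - 5))*(48884 + 22032) = (45314 + 2*(-5)*(-11))*70916 = (45314 + 110)*70916 = 45424*70916 = 3221288384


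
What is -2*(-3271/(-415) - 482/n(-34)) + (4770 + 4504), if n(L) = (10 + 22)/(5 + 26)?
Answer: 33837809/3320 ≈ 10192.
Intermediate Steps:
n(L) = 32/31
-2*(-3271/(-415) - 482/n(-34)) + (4770 + 4504) = -2*(-3271/(-415) - 482/32/31) + (4770 + 4504) = -2*(-3271*(-1/415) - 482*31/32) + 9274 = -2*(3271/415 - 7471/16) + 9274 = -2*(-3048129/6640) + 9274 = 3048129/3320 + 9274 = 33837809/3320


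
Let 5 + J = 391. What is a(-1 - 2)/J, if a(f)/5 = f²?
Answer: 45/386 ≈ 0.11658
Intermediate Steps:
J = 386 (J = -5 + 391 = 386)
a(f) = 5*f²
a(-1 - 2)/J = (5*(-1 - 2)²)/386 = (5*(-3)²)*(1/386) = (5*9)*(1/386) = 45*(1/386) = 45/386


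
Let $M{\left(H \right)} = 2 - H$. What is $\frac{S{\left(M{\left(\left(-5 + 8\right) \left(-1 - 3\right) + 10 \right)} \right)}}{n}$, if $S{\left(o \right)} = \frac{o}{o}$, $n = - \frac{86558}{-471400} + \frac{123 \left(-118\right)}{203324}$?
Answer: $\frac{11980866700}{1344677399} \approx 8.9099$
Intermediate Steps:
$n = \frac{1344677399}{11980866700}$ ($n = \left(-86558\right) \left(- \frac{1}{471400}\right) - \frac{7257}{101662} = \frac{43279}{235700} - \frac{7257}{101662} = \frac{1344677399}{11980866700} \approx 0.11224$)
$S{\left(o \right)} = 1$
$\frac{S{\left(M{\left(\left(-5 + 8\right) \left(-1 - 3\right) + 10 \right)} \right)}}{n} = 1 \frac{1}{\frac{1344677399}{11980866700}} = 1 \cdot \frac{11980866700}{1344677399} = \frac{11980866700}{1344677399}$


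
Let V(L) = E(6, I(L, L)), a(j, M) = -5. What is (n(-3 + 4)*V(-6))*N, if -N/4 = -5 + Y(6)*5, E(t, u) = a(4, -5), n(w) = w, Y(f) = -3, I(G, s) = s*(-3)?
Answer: -400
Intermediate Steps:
I(G, s) = -3*s
E(t, u) = -5
V(L) = -5
N = 80 (N = -4*(-5 - 3*5) = -4*(-5 - 15) = -4*(-20) = 80)
(n(-3 + 4)*V(-6))*N = ((-3 + 4)*(-5))*80 = (1*(-5))*80 = -5*80 = -400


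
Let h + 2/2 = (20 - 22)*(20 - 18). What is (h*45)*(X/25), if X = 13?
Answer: -117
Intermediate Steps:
h = -5 (h = -1 + (20 - 22)*(20 - 18) = -1 - 2*2 = -1 - 4 = -5)
(h*45)*(X/25) = (-5*45)*(13/25) = -2925/25 = -225*13/25 = -117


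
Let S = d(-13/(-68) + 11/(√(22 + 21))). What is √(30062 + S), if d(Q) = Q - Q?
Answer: √30062 ≈ 173.38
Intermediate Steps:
d(Q) = 0
S = 0
√(30062 + S) = √(30062 + 0) = √30062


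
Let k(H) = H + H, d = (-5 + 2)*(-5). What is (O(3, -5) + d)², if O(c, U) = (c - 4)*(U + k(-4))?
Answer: 784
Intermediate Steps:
d = 15 (d = -3*(-5) = 15)
k(H) = 2*H
O(c, U) = (-8 + U)*(-4 + c) (O(c, U) = (c - 4)*(U + 2*(-4)) = (-4 + c)*(U - 8) = (-4 + c)*(-8 + U) = (-8 + U)*(-4 + c))
(O(3, -5) + d)² = ((32 - 8*3 - 4*(-5) - 5*3) + 15)² = ((32 - 24 + 20 - 15) + 15)² = (13 + 15)² = 28² = 784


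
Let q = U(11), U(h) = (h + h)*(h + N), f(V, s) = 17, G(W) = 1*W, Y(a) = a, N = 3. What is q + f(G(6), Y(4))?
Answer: 325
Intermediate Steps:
G(W) = W
U(h) = 2*h*(3 + h) (U(h) = (h + h)*(h + 3) = (2*h)*(3 + h) = 2*h*(3 + h))
q = 308 (q = 2*11*(3 + 11) = 2*11*14 = 308)
q + f(G(6), Y(4)) = 308 + 17 = 325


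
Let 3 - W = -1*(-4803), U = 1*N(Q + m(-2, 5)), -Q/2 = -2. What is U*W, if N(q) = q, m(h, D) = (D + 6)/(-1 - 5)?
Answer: -10400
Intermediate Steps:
m(h, D) = -1 - D/6 (m(h, D) = (6 + D)/(-6) = (6 + D)*(-⅙) = -1 - D/6)
Q = 4 (Q = -2*(-2) = 4)
U = 13/6 (U = 1*(4 + (-1 - ⅙*5)) = 1*(4 + (-1 - ⅚)) = 1*(4 - 11/6) = 1*(13/6) = 13/6 ≈ 2.1667)
W = -4800 (W = 3 - (-1)*(-4803) = 3 - 1*4803 = 3 - 4803 = -4800)
U*W = (13/6)*(-4800) = -10400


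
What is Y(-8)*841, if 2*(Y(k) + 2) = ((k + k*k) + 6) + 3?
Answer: 51301/2 ≈ 25651.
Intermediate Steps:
Y(k) = 5/2 + k/2 + k**2/2 (Y(k) = -2 + (((k + k*k) + 6) + 3)/2 = -2 + (((k + k**2) + 6) + 3)/2 = -2 + ((6 + k + k**2) + 3)/2 = -2 + (9 + k + k**2)/2 = -2 + (9/2 + k/2 + k**2/2) = 5/2 + k/2 + k**2/2)
Y(-8)*841 = (5/2 + (1/2)*(-8) + (1/2)*(-8)**2)*841 = (5/2 - 4 + (1/2)*64)*841 = (5/2 - 4 + 32)*841 = (61/2)*841 = 51301/2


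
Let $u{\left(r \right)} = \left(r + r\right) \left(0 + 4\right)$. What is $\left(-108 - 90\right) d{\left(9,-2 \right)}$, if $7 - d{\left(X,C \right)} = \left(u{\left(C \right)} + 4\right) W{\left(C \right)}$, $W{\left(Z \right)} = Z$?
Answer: $3366$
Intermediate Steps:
$u{\left(r \right)} = 8 r$ ($u{\left(r \right)} = 2 r 4 = 8 r$)
$d{\left(X,C \right)} = 7 - C \left(4 + 8 C\right)$ ($d{\left(X,C \right)} = 7 - \left(8 C + 4\right) C = 7 - \left(4 + 8 C\right) C = 7 - C \left(4 + 8 C\right)$)
$\left(-108 - 90\right) d{\left(9,-2 \right)} = \left(-108 - 90\right) \left(7 - 8 \left(-2\right)^{2} - -8\right) = - 198 \left(7 - 32 + 8\right) = \left(-198\right) \left(-17\right) = 3366$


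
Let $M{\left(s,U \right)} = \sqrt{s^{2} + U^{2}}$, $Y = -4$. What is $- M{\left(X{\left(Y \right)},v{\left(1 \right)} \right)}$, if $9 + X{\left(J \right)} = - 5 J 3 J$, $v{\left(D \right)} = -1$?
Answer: $- \sqrt{62002} \approx -249.0$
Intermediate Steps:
$X{\left(J \right)} = -9 - 15 J^{2}$ ($X{\left(J \right)} = -9 + - 5 J 3 J = -9 + - 5 \cdot 3 J J = -9 + - 15 J J = -9 - 15 J^{2}$)
$M{\left(s,U \right)} = \sqrt{U^{2} + s^{2}}$
$- M{\left(X{\left(Y \right)},v{\left(1 \right)} \right)} = - \sqrt{\left(-1\right)^{2} + \left(-9 - 15 \left(-4\right)^{2}\right)^{2}} = - \sqrt{1 + \left(-9 - 240\right)^{2}} = - \sqrt{1 + \left(-249\right)^{2}} = - \sqrt{1 + 62001} = - \sqrt{62002}$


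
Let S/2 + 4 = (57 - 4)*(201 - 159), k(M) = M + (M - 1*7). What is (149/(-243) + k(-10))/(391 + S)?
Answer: -1342/234981 ≈ -0.0057111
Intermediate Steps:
k(M) = -7 + 2*M (k(M) = M + (M - 7) = M + (-7 + M) = -7 + 2*M)
S = 4444 (S = -8 + 2*((57 - 4)*(201 - 159)) = -8 + 2*(53*42) = -8 + 2*2226 = -8 + 4452 = 4444)
(149/(-243) + k(-10))/(391 + S) = (149/(-243) + (-7 + 2*(-10)))/(391 + 4444) = (149*(-1/243) + (-7 - 20))/4835 = (-149/243 - 27)*(1/4835) = -6710/243*1/4835 = -1342/234981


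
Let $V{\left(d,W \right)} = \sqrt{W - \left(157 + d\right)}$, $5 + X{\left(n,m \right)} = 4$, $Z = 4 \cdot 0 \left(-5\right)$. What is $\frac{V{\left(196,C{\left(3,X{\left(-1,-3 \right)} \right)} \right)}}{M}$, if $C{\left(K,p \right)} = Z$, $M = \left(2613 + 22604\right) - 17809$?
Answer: $\frac{i \sqrt{353}}{7408} \approx 0.0025362 i$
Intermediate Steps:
$Z = 0$ ($Z = 0 \left(-5\right) = 0$)
$X{\left(n,m \right)} = -1$ ($X{\left(n,m \right)} = -5 + 4 = -1$)
$M = 7408$ ($M = 25217 - 17809 = 7408$)
$C{\left(K,p \right)} = 0$
$V{\left(d,W \right)} = \sqrt{-157 + W - d}$
$\frac{V{\left(196,C{\left(3,X{\left(-1,-3 \right)} \right)} \right)}}{M} = \frac{\sqrt{-157 + 0 - 196}}{7408} = \sqrt{-157 + 0 - 196} \cdot \frac{1}{7408} = \sqrt{-353} \cdot \frac{1}{7408} = i \sqrt{353} \cdot \frac{1}{7408} = \frac{i \sqrt{353}}{7408}$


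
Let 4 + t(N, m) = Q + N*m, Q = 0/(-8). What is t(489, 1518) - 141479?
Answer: 600819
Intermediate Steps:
Q = 0 (Q = 0*(-1/8) = 0)
t(N, m) = -4 + N*m (t(N, m) = -4 + (0 + N*m) = -4 + N*m)
t(489, 1518) - 141479 = (-4 + 489*1518) - 141479 = (-4 + 742302) - 141479 = 742298 - 141479 = 600819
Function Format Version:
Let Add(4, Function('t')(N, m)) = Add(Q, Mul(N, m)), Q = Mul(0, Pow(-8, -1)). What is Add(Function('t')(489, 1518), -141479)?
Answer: 600819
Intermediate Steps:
Q = 0 (Q = Mul(0, Rational(-1, 8)) = 0)
Function('t')(N, m) = Add(-4, Mul(N, m)) (Function('t')(N, m) = Add(-4, Add(0, Mul(N, m))) = Add(-4, Mul(N, m)))
Add(Function('t')(489, 1518), -141479) = Add(Add(-4, Mul(489, 1518)), -141479) = Add(Add(-4, 742302), -141479) = Add(742298, -141479) = 600819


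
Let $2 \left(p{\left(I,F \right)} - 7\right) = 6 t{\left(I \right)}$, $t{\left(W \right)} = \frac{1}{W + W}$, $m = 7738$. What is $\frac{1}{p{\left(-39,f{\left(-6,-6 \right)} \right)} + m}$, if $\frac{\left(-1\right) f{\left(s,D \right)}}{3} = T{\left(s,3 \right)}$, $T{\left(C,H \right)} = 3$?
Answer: $\frac{26}{201369} \approx 0.00012912$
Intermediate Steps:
$f{\left(s,D \right)} = -9$ ($f{\left(s,D \right)} = \left(-3\right) 3 = -9$)
$t{\left(W \right)} = \frac{1}{2 W}$
$p{\left(I,F \right)} = 7 + \frac{3}{2 I}$ ($p{\left(I,F \right)} = 7 + \frac{6 \frac{1}{2 I}}{2} = 7 + \frac{3 \frac{1}{I}}{2} = 7 + \frac{3}{2 I}$)
$\frac{1}{p{\left(-39,f{\left(-6,-6 \right)} \right)} + m} = \frac{1}{\left(7 + \frac{3}{2 \left(-39\right)}\right) + 7738} = \frac{1}{\left(7 + \frac{3}{2} \left(- \frac{1}{39}\right)\right) + 7738} = \frac{1}{\left(7 - \frac{1}{26}\right) + 7738} = \frac{1}{\frac{181}{26} + 7738} = \frac{1}{\frac{201369}{26}} = \frac{26}{201369}$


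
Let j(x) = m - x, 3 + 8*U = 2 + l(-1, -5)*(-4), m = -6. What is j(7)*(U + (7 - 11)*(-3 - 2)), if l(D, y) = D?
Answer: -2119/8 ≈ -264.88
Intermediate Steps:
U = 3/8 (U = -3/8 + (2 - 1*(-4))/8 = -3/8 + (2 + 4)/8 = -3/8 + (⅛)*6 = -3/8 + ¾ = 3/8 ≈ 0.37500)
j(x) = -6 - x
j(7)*(U + (7 - 11)*(-3 - 2)) = (-6 - 1*7)*(3/8 + (7 - 11)*(-3 - 2)) = (-6 - 7)*(3/8 - 4*(-5)) = -13*(3/8 + 20) = -13*163/8 = -2119/8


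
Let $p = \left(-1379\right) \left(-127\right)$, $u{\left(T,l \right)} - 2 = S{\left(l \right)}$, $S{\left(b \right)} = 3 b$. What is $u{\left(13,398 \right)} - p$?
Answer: $-173937$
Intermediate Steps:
$u{\left(T,l \right)} = 2 + 3 l$
$p = 175133$
$u{\left(13,398 \right)} - p = \left(2 + 3 \cdot 398\right) - 175133 = \left(2 + 1194\right) - 175133 = 1196 - 175133 = -173937$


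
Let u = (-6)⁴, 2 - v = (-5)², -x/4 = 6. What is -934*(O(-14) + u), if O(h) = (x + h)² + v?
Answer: -2537678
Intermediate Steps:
x = -24 (x = -4*6 = -24)
v = -23 (v = 2 - 1*(-5)² = 2 - 1*25 = 2 - 25 = -23)
u = 1296
O(h) = -23 + (-24 + h)² (O(h) = (-24 + h)² - 23 = -23 + (-24 + h)²)
-934*(O(-14) + u) = -934*((-23 + (-24 - 14)²) + 1296) = -934*((-23 + (-38)²) + 1296) = -934*((-23 + 1444) + 1296) = -934*(1421 + 1296) = -934*2717 = -2537678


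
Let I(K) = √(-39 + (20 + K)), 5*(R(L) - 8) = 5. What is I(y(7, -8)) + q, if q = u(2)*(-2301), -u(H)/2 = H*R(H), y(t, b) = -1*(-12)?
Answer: 82836 + I*√7 ≈ 82836.0 + 2.6458*I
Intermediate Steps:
R(L) = 9 (R(L) = 8 + (⅕)*5 = 8 + 1 = 9)
y(t, b) = 12
u(H) = -18*H (u(H) = -2*H*9 = -18*H)
I(K) = √(-19 + K)
q = 82836 (q = -18*2*(-2301) = -36*(-2301) = 82836)
I(y(7, -8)) + q = √(-19 + 12) + 82836 = √(-7) + 82836 = I*√7 + 82836 = 82836 + I*√7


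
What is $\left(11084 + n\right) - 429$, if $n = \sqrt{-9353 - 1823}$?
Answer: $10655 + 2 i \sqrt{2794} \approx 10655.0 + 105.72 i$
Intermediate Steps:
$n = 2 i \sqrt{2794}$ ($n = \sqrt{-11176} = 2 i \sqrt{2794} \approx 105.72 i$)
$\left(11084 + n\right) - 429 = \left(11084 + 2 i \sqrt{2794}\right) - 429 = 10655 + 2 i \sqrt{2794}$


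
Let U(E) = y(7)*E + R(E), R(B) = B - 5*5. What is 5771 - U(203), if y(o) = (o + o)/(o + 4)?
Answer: 58681/11 ≈ 5334.6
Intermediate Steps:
y(o) = 2*o/(4 + o) (y(o) = (2*o)/(4 + o) = 2*o/(4 + o))
R(B) = -25 + B (R(B) = B - 25 = -25 + B)
U(E) = -25 + 25*E/11 (U(E) = (2*7/(4 + 7))*E + (-25 + E) = (2*7/11)*E + (-25 + E) = (2*7*(1/11))*E + (-25 + E) = 14*E/11 + (-25 + E) = -25 + 25*E/11)
5771 - U(203) = 5771 - (-25 + (25/11)*203) = 5771 - (-25 + 5075/11) = 5771 - 1*4800/11 = 5771 - 4800/11 = 58681/11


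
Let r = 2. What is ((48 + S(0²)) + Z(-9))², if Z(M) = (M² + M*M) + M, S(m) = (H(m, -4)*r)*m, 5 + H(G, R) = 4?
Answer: 40401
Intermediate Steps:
H(G, R) = -1 (H(G, R) = -5 + 4 = -1)
S(m) = -2*m (S(m) = (-1*2)*m = -2*m)
Z(M) = M + 2*M² (Z(M) = (M² + M²) + M = 2*M² + M = M + 2*M²)
((48 + S(0²)) + Z(-9))² = ((48 - 2*0²) - 9*(1 + 2*(-9)))² = ((48 - 2*0) - 9*(1 - 18))² = ((48 + 0) - 9*(-17))² = (48 + 153)² = 201² = 40401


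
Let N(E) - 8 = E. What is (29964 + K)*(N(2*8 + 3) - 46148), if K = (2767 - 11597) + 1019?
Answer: -1021718513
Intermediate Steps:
K = -7811 (K = -8830 + 1019 = -7811)
N(E) = 8 + E
(29964 + K)*(N(2*8 + 3) - 46148) = (29964 - 7811)*((8 + (2*8 + 3)) - 46148) = 22153*((8 + (16 + 3)) - 46148) = 22153*((8 + 19) - 46148) = 22153*(27 - 46148) = 22153*(-46121) = -1021718513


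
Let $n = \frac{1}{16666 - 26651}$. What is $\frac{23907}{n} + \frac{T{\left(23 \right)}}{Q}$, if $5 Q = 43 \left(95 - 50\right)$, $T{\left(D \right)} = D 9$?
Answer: $- \frac{10264589962}{43} \approx -2.3871 \cdot 10^{8}$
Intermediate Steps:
$T{\left(D \right)} = 9 D$
$Q = 387$ ($Q = \frac{43 \left(95 - 50\right)}{5} = \frac{43 \cdot 45}{5} = \frac{1}{5} \cdot 1935 = 387$)
$n = - \frac{1}{9985}$ ($n = \frac{1}{-9985} = - \frac{1}{9985} \approx -0.00010015$)
$\frac{23907}{n} + \frac{T{\left(23 \right)}}{Q} = \frac{23907}{- \frac{1}{9985}} + \frac{9 \cdot 23}{387} = 23907 \left(-9985\right) + 207 \cdot \frac{1}{387} = -238711395 + \frac{23}{43} = - \frac{10264589962}{43}$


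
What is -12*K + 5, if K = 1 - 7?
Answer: 77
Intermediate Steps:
K = -6
-12*K + 5 = -12*(-6) + 5 = 72 + 5 = 77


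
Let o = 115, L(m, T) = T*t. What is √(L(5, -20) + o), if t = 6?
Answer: I*√5 ≈ 2.2361*I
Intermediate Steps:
L(m, T) = 6*T (L(m, T) = T*6 = 6*T)
√(L(5, -20) + o) = √(6*(-20) + 115) = √(-120 + 115) = √(-5) = I*√5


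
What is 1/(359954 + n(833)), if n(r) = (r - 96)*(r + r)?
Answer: 1/1587796 ≈ 6.2980e-7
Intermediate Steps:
n(r) = 2*r*(-96 + r) (n(r) = (-96 + r)*(2*r) = 2*r*(-96 + r))
1/(359954 + n(833)) = 1/(359954 + 2*833*(-96 + 833)) = 1/(359954 + 2*833*737) = 1/(359954 + 1227842) = 1/1587796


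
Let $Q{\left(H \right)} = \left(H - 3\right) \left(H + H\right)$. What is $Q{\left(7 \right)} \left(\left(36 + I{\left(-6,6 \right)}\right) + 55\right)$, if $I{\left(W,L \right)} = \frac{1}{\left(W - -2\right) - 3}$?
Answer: $5088$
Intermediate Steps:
$Q{\left(H \right)} = 2 H \left(-3 + H\right)$ ($Q{\left(H \right)} = \left(-3 + H\right) 2 H = 2 H \left(-3 + H\right)$)
$I{\left(W,L \right)} = \frac{1}{-1 + W}$ ($I{\left(W,L \right)} = \frac{1}{\left(W + 2\right) - 3} = \frac{1}{\left(2 + W\right) - 3} = \frac{1}{-1 + W}$)
$Q{\left(7 \right)} \left(\left(36 + I{\left(-6,6 \right)}\right) + 55\right) = 2 \cdot 7 \left(-3 + 7\right) \left(\left(36 + \frac{1}{-1 - 6}\right) + 55\right) = 2 \cdot 7 \cdot 4 \left(\left(36 + \frac{1}{-7}\right) + 55\right) = 56 \left(\left(36 - \frac{1}{7}\right) + 55\right) = 56 \left(\frac{251}{7} + 55\right) = 56 \cdot \frac{636}{7} = 5088$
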